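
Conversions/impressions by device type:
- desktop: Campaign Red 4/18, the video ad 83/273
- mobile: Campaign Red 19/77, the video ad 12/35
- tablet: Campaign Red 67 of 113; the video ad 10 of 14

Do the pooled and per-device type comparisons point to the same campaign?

No

Desktop: Campaign Red 4/18 = 22.2%, the video ad 83/273 = 30.4% → the video ad
Mobile: Campaign Red 19/77 = 24.7%, the video ad 12/35 = 34.3% → the video ad
Tablet: Campaign Red 67/113 = 59.3%, the video ad 10/14 = 71.4% → the video ad
Overall: Campaign Red 90/208 = 43.3%, the video ad 105/322 = 32.6% → Campaign Red
The video ad wins each device group but Campaign Red wins overall — the comparison reverses. The video ad's impressions skew toward desktop, which has a lower base rate.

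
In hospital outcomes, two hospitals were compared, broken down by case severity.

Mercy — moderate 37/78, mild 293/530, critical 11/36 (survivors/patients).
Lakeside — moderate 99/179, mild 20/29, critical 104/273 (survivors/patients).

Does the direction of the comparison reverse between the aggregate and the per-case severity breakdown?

Moderate: Mercy 37/78 = 47.4%, Lakeside 99/179 = 55.3% → Lakeside
Mild: Mercy 293/530 = 55.3%, Lakeside 20/29 = 69.0% → Lakeside
Critical: Mercy 11/36 = 30.6%, Lakeside 104/273 = 38.1% → Lakeside
Overall: Mercy 341/644 = 53.0%, Lakeside 223/481 = 46.4% → Mercy
Lakeside wins each case group but Mercy wins overall — the comparison reverses. Lakeside's patients skew toward critical, which has a lower base rate.

Yes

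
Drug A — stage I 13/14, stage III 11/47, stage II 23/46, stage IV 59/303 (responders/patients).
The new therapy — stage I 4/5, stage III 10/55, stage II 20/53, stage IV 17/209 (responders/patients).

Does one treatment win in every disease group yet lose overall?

No

Stage I: Drug A 13/14 = 92.9%, the new therapy 4/5 = 80.0% → Drug A
Stage III: Drug A 11/47 = 23.4%, the new therapy 10/55 = 18.2% → Drug A
Stage II: Drug A 23/46 = 50.0%, the new therapy 20/53 = 37.7% → Drug A
Stage IV: Drug A 59/303 = 19.5%, the new therapy 17/209 = 8.1% → Drug A
Overall: Drug A 106/410 = 25.9%, the new therapy 51/322 = 15.8% → Drug A
Drug A wins overall and in every disease group — no reversal.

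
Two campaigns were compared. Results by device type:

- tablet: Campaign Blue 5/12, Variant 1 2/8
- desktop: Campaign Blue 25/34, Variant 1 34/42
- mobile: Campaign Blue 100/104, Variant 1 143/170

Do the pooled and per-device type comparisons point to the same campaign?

No

Tablet: Campaign Blue 5/12 = 41.7%, Variant 1 2/8 = 25.0% → Campaign Blue
Desktop: Campaign Blue 25/34 = 73.5%, Variant 1 34/42 = 81.0% → Variant 1
Mobile: Campaign Blue 100/104 = 96.2%, Variant 1 143/170 = 84.1% → Campaign Blue
Overall: Campaign Blue 130/150 = 86.7%, Variant 1 179/220 = 81.4% → Campaign Blue
Neither sweeps: Campaign Blue wins 2 of 3 groups, Variant 1 wins 1. Campaign Blue wins overall but not every group — no Simpson reversal.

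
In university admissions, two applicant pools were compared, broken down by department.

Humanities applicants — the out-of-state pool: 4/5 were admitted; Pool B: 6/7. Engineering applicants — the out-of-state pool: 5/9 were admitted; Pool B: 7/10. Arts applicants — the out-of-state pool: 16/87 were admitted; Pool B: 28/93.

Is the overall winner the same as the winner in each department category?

Yes

Humanities: the out-of-state pool 4/5 = 80.0%, Pool B 6/7 = 85.7% → Pool B
Engineering: the out-of-state pool 5/9 = 55.6%, Pool B 7/10 = 70.0% → Pool B
Arts: the out-of-state pool 16/87 = 18.4%, Pool B 28/93 = 30.1% → Pool B
Overall: the out-of-state pool 25/101 = 24.8%, Pool B 41/110 = 37.3% → Pool B
Pool B wins overall and in every department group — no reversal.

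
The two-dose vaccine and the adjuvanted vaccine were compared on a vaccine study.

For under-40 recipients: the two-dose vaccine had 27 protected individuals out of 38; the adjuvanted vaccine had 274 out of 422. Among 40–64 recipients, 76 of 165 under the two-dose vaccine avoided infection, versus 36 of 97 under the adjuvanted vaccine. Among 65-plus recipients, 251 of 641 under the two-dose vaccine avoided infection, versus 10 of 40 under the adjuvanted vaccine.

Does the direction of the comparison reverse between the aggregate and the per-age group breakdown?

Yes

Under-40: the two-dose vaccine 27/38 = 71.1%, the adjuvanted vaccine 274/422 = 64.9% → the two-dose vaccine
40–64: the two-dose vaccine 76/165 = 46.1%, the adjuvanted vaccine 36/97 = 37.1% → the two-dose vaccine
65-plus: the two-dose vaccine 251/641 = 39.2%, the adjuvanted vaccine 10/40 = 25.0% → the two-dose vaccine
Overall: the two-dose vaccine 354/844 = 41.9%, the adjuvanted vaccine 320/559 = 57.2% → the adjuvanted vaccine
The two-dose vaccine wins each age group but the adjuvanted vaccine wins overall — the comparison reverses. The two-dose vaccine's recipients skew toward 65-plus, which has a lower base rate.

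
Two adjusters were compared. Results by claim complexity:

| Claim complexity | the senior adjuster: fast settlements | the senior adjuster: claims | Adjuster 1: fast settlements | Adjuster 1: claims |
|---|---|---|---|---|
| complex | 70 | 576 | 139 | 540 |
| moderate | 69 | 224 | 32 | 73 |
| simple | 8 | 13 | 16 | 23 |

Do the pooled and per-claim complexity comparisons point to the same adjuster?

Complex: the senior adjuster 70/576 = 12.2%, Adjuster 1 139/540 = 25.7% → Adjuster 1
Moderate: the senior adjuster 69/224 = 30.8%, Adjuster 1 32/73 = 43.8% → Adjuster 1
Simple: the senior adjuster 8/13 = 61.5%, Adjuster 1 16/23 = 69.6% → Adjuster 1
Overall: the senior adjuster 147/813 = 18.1%, Adjuster 1 187/636 = 29.4% → Adjuster 1
Adjuster 1 wins overall and in every claim group — no reversal.

Yes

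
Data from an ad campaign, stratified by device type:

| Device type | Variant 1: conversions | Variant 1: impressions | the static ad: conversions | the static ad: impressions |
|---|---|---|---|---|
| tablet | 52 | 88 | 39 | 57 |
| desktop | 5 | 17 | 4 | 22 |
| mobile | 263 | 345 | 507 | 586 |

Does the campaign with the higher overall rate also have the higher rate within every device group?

Tablet: Variant 1 52/88 = 59.1%, the static ad 39/57 = 68.4% → the static ad
Desktop: Variant 1 5/17 = 29.4%, the static ad 4/22 = 18.2% → Variant 1
Mobile: Variant 1 263/345 = 76.2%, the static ad 507/586 = 86.5% → the static ad
Overall: Variant 1 320/450 = 71.1%, the static ad 550/665 = 82.7% → the static ad
Neither sweeps: Variant 1 wins 1 of 3 groups, the static ad wins 2. The static ad wins overall but not every group — no Simpson reversal.

No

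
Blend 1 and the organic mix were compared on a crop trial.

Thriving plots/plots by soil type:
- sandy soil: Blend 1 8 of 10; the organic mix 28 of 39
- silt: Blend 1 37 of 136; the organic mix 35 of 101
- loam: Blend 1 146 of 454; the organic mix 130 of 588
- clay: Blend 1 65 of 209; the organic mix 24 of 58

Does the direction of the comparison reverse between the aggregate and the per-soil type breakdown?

Sandy soil: Blend 1 8/10 = 80.0%, the organic mix 28/39 = 71.8% → Blend 1
Silt: Blend 1 37/136 = 27.2%, the organic mix 35/101 = 34.7% → the organic mix
Loam: Blend 1 146/454 = 32.2%, the organic mix 130/588 = 22.1% → Blend 1
Clay: Blend 1 65/209 = 31.1%, the organic mix 24/58 = 41.4% → the organic mix
Overall: Blend 1 256/809 = 31.6%, the organic mix 217/786 = 27.6% → Blend 1
Neither sweeps: Blend 1 wins 2 of 4 groups, the organic mix wins 2. Blend 1 wins overall but not every group — no Simpson reversal.

No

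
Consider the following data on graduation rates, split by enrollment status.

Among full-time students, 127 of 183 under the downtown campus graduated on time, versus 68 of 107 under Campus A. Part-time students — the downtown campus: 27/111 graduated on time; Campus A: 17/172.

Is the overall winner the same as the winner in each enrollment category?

Full-time: the downtown campus 127/183 = 69.4%, Campus A 68/107 = 63.6% → the downtown campus
Part-time: the downtown campus 27/111 = 24.3%, Campus A 17/172 = 9.9% → the downtown campus
Overall: the downtown campus 154/294 = 52.4%, Campus A 85/279 = 30.5% → the downtown campus
The downtown campus wins overall and in every enrollment group — no reversal.

Yes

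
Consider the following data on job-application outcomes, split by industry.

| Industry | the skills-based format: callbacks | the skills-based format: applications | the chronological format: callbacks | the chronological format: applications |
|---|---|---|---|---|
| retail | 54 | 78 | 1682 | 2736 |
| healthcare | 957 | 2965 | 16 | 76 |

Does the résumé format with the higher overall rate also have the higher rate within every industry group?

Retail: the skills-based format 54/78 = 69.2%, the chronological format 1682/2736 = 61.5% → the skills-based format
Healthcare: the skills-based format 957/2965 = 32.3%, the chronological format 16/76 = 21.1% → the skills-based format
Overall: the skills-based format 1011/3043 = 33.2%, the chronological format 1698/2812 = 60.4% → the chronological format
The skills-based format wins each industry group but the chronological format wins overall — the comparison reverses. The skills-based format's applications skew toward healthcare, which has a lower base rate.

No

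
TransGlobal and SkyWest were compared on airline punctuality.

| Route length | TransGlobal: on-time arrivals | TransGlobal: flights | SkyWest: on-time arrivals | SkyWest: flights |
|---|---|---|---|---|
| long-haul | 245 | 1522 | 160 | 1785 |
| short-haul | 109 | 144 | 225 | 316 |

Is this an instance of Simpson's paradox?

Long-haul: TransGlobal 245/1522 = 16.1%, SkyWest 160/1785 = 9.0% → TransGlobal
Short-haul: TransGlobal 109/144 = 75.7%, SkyWest 225/316 = 71.2% → TransGlobal
Overall: TransGlobal 354/1666 = 21.2%, SkyWest 385/2101 = 18.3% → TransGlobal
TransGlobal wins overall and in every route group — no reversal.

No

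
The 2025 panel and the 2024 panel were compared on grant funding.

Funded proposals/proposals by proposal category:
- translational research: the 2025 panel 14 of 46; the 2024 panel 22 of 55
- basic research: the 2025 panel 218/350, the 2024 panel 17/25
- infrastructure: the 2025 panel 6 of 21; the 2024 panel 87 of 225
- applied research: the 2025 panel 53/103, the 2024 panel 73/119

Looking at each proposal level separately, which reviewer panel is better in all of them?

the 2024 panel

Translational research: the 2025 panel 14/46 = 30.4%, the 2024 panel 22/55 = 40.0% → the 2024 panel
Basic research: the 2025 panel 218/350 = 62.3%, the 2024 panel 17/25 = 68.0% → the 2024 panel
Infrastructure: the 2025 panel 6/21 = 28.6%, the 2024 panel 87/225 = 38.7% → the 2024 panel
Applied research: the 2025 panel 53/103 = 51.5%, the 2024 panel 73/119 = 61.3% → the 2024 panel
The 2024 panel has the higher rate in all 4 groups.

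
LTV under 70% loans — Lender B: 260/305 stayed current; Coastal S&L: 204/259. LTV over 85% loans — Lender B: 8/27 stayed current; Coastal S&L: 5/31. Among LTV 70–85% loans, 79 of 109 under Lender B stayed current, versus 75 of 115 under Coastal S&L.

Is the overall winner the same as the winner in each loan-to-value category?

Yes

LTV under 70%: Lender B 260/305 = 85.2%, Coastal S&L 204/259 = 78.8% → Lender B
LTV over 85%: Lender B 8/27 = 29.6%, Coastal S&L 5/31 = 16.1% → Lender B
LTV 70–85%: Lender B 79/109 = 72.5%, Coastal S&L 75/115 = 65.2% → Lender B
Overall: Lender B 347/441 = 78.7%, Coastal S&L 284/405 = 70.1% → Lender B
Lender B wins overall and in every loan-to-value group — no reversal.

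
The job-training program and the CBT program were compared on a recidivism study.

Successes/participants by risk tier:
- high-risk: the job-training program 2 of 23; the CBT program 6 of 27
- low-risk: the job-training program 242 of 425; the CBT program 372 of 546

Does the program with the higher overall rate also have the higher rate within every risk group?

High-risk: the job-training program 2/23 = 8.7%, the CBT program 6/27 = 22.2% → the CBT program
Low-risk: the job-training program 242/425 = 56.9%, the CBT program 372/546 = 68.1% → the CBT program
Overall: the job-training program 244/448 = 54.5%, the CBT program 378/573 = 66.0% → the CBT program
The CBT program wins overall and in every risk group — no reversal.

Yes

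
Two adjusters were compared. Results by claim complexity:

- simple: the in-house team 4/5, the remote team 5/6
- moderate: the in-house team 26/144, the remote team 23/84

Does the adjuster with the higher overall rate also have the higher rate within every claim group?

Simple: the in-house team 4/5 = 80.0%, the remote team 5/6 = 83.3% → the remote team
Moderate: the in-house team 26/144 = 18.1%, the remote team 23/84 = 27.4% → the remote team
Overall: the in-house team 30/149 = 20.1%, the remote team 28/90 = 31.1% → the remote team
The remote team wins overall and in every claim group — no reversal.

Yes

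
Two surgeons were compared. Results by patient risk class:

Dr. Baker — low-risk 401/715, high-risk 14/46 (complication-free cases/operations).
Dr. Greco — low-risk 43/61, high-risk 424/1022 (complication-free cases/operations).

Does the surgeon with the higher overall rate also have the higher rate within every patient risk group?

Low-risk: Dr. Baker 401/715 = 56.1%, Dr. Greco 43/61 = 70.5% → Dr. Greco
High-risk: Dr. Baker 14/46 = 30.4%, Dr. Greco 424/1022 = 41.5% → Dr. Greco
Overall: Dr. Baker 415/761 = 54.5%, Dr. Greco 467/1083 = 43.1% → Dr. Baker
Dr. Greco wins each patient risk group but Dr. Baker wins overall — the comparison reverses. Dr. Greco's operations skew toward high-risk, which has a lower base rate.

No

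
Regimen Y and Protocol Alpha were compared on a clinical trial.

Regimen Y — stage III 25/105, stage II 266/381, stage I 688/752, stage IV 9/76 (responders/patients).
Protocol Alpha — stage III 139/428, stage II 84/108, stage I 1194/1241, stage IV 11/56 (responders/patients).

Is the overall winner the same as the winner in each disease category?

Yes

Stage III: Regimen Y 25/105 = 23.8%, Protocol Alpha 139/428 = 32.5% → Protocol Alpha
Stage II: Regimen Y 266/381 = 69.8%, Protocol Alpha 84/108 = 77.8% → Protocol Alpha
Stage I: Regimen Y 688/752 = 91.5%, Protocol Alpha 1194/1241 = 96.2% → Protocol Alpha
Stage IV: Regimen Y 9/76 = 11.8%, Protocol Alpha 11/56 = 19.6% → Protocol Alpha
Overall: Regimen Y 988/1314 = 75.2%, Protocol Alpha 1428/1833 = 77.9% → Protocol Alpha
Protocol Alpha wins overall and in every disease group — no reversal.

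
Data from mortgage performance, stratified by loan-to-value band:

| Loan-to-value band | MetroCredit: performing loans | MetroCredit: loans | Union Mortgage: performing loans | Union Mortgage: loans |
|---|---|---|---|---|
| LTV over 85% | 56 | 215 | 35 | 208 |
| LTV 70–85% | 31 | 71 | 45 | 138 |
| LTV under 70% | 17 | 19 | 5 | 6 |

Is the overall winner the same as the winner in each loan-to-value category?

Yes

LTV over 85%: MetroCredit 56/215 = 26.0%, Union Mortgage 35/208 = 16.8% → MetroCredit
LTV 70–85%: MetroCredit 31/71 = 43.7%, Union Mortgage 45/138 = 32.6% → MetroCredit
LTV under 70%: MetroCredit 17/19 = 89.5%, Union Mortgage 5/6 = 83.3% → MetroCredit
Overall: MetroCredit 104/305 = 34.1%, Union Mortgage 85/352 = 24.1% → MetroCredit
MetroCredit wins overall and in every loan-to-value group — no reversal.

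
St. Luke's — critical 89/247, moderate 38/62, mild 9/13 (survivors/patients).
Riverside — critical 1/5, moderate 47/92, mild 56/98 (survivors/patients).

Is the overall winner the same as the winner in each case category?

No

Critical: St. Luke's 89/247 = 36.0%, Riverside 1/5 = 20.0% → St. Luke's
Moderate: St. Luke's 38/62 = 61.3%, Riverside 47/92 = 51.1% → St. Luke's
Mild: St. Luke's 9/13 = 69.2%, Riverside 56/98 = 57.1% → St. Luke's
Overall: St. Luke's 136/322 = 42.2%, Riverside 104/195 = 53.3% → Riverside
St. Luke's wins each case group but Riverside wins overall — the comparison reverses. St. Luke's's patients skew toward critical, which has a lower base rate.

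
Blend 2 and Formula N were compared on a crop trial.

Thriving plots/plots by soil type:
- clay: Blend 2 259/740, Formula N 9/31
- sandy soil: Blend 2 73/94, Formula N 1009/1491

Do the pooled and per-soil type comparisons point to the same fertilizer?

Clay: Blend 2 259/740 = 35.0%, Formula N 9/31 = 29.0% → Blend 2
Sandy soil: Blend 2 73/94 = 77.7%, Formula N 1009/1491 = 67.7% → Blend 2
Overall: Blend 2 332/834 = 39.8%, Formula N 1018/1522 = 66.9% → Formula N
Blend 2 wins each soil group but Formula N wins overall — the comparison reverses. Blend 2's plots skew toward clay, which has a lower base rate.

No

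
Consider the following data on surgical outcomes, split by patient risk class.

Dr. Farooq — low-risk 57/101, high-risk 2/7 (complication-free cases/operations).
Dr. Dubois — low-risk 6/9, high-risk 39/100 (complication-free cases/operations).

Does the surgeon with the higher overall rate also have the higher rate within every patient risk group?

No

Low-risk: Dr. Farooq 57/101 = 56.4%, Dr. Dubois 6/9 = 66.7% → Dr. Dubois
High-risk: Dr. Farooq 2/7 = 28.6%, Dr. Dubois 39/100 = 39.0% → Dr. Dubois
Overall: Dr. Farooq 59/108 = 54.6%, Dr. Dubois 45/109 = 41.3% → Dr. Farooq
Dr. Dubois wins each patient risk group but Dr. Farooq wins overall — the comparison reverses. Dr. Dubois's operations skew toward high-risk, which has a lower base rate.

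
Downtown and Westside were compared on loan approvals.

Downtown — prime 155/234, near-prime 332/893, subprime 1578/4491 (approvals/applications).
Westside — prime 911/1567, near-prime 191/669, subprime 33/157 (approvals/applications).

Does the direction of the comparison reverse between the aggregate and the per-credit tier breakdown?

Yes

Prime: Downtown 155/234 = 66.2%, Westside 911/1567 = 58.1% → Downtown
Near-prime: Downtown 332/893 = 37.2%, Westside 191/669 = 28.6% → Downtown
Subprime: Downtown 1578/4491 = 35.1%, Westside 33/157 = 21.0% → Downtown
Overall: Downtown 2065/5618 = 36.8%, Westside 1135/2393 = 47.4% → Westside
Downtown wins each credit group but Westside wins overall — the comparison reverses. Downtown's applications skew toward subprime, which has a lower base rate.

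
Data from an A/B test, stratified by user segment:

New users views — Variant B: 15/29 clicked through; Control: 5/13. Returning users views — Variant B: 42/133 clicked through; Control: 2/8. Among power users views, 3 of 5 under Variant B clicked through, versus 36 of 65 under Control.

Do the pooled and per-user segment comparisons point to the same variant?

No

New users: Variant B 15/29 = 51.7%, Control 5/13 = 38.5% → Variant B
Returning users: Variant B 42/133 = 31.6%, Control 2/8 = 25.0% → Variant B
Power users: Variant B 3/5 = 60.0%, Control 36/65 = 55.4% → Variant B
Overall: Variant B 60/167 = 35.9%, Control 43/86 = 50.0% → Control
Variant B wins each user group but Control wins overall — the comparison reverses. Variant B's views skew toward returning users, which has a lower base rate.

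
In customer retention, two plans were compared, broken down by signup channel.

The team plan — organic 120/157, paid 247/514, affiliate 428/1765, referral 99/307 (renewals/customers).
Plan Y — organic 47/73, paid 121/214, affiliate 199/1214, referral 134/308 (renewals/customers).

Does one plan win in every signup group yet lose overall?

Organic: the team plan 120/157 = 76.4%, Plan Y 47/73 = 64.4% → the team plan
Paid: the team plan 247/514 = 48.1%, Plan Y 121/214 = 56.5% → Plan Y
Affiliate: the team plan 428/1765 = 24.2%, Plan Y 199/1214 = 16.4% → the team plan
Referral: the team plan 99/307 = 32.2%, Plan Y 134/308 = 43.5% → Plan Y
Overall: the team plan 894/2743 = 32.6%, Plan Y 501/1809 = 27.7% → the team plan
Neither sweeps: the team plan wins 2 of 4 groups, Plan Y wins 2. The team plan wins overall but not every group — no Simpson reversal.

No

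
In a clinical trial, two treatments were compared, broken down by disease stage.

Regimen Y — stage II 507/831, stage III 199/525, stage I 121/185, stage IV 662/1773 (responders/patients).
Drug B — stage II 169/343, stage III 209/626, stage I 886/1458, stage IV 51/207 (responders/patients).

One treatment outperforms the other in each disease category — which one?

Stage II: Regimen Y 507/831 = 61.0%, Drug B 169/343 = 49.3% → Regimen Y
Stage III: Regimen Y 199/525 = 37.9%, Drug B 209/626 = 33.4% → Regimen Y
Stage I: Regimen Y 121/185 = 65.4%, Drug B 886/1458 = 60.8% → Regimen Y
Stage IV: Regimen Y 662/1773 = 37.3%, Drug B 51/207 = 24.6% → Regimen Y
Regimen Y has the higher rate in all 4 groups.

Regimen Y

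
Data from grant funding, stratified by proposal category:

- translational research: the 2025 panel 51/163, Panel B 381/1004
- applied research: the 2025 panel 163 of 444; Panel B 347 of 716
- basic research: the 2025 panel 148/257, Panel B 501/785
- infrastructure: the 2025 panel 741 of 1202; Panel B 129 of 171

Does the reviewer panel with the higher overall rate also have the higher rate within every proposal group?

No

Translational research: the 2025 panel 51/163 = 31.3%, Panel B 381/1004 = 37.9% → Panel B
Applied research: the 2025 panel 163/444 = 36.7%, Panel B 347/716 = 48.5% → Panel B
Basic research: the 2025 panel 148/257 = 57.6%, Panel B 501/785 = 63.8% → Panel B
Infrastructure: the 2025 panel 741/1202 = 61.6%, Panel B 129/171 = 75.4% → Panel B
Overall: the 2025 panel 1103/2066 = 53.4%, Panel B 1358/2676 = 50.7% → the 2025 panel
Panel B wins each proposal group but the 2025 panel wins overall — the comparison reverses. Panel B's proposals skew toward translational research, which has a lower base rate.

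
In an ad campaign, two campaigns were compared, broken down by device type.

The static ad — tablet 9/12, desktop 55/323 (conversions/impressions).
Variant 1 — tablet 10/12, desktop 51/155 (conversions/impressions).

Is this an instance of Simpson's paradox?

No

Tablet: the static ad 9/12 = 75.0%, Variant 1 10/12 = 83.3% → Variant 1
Desktop: the static ad 55/323 = 17.0%, Variant 1 51/155 = 32.9% → Variant 1
Overall: the static ad 64/335 = 19.1%, Variant 1 61/167 = 36.5% → Variant 1
Variant 1 wins overall and in every device group — no reversal.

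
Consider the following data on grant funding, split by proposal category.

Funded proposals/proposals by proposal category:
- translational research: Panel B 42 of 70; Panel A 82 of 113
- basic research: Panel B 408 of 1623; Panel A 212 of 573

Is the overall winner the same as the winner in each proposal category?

Yes

Translational research: Panel B 42/70 = 60.0%, Panel A 82/113 = 72.6% → Panel A
Basic research: Panel B 408/1623 = 25.1%, Panel A 212/573 = 37.0% → Panel A
Overall: Panel B 450/1693 = 26.6%, Panel A 294/686 = 42.9% → Panel A
Panel A wins overall and in every proposal group — no reversal.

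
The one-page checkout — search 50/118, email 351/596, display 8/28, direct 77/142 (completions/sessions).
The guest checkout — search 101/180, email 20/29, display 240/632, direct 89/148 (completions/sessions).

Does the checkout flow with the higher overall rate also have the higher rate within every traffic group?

No

Search: the one-page checkout 50/118 = 42.4%, the guest checkout 101/180 = 56.1% → the guest checkout
Email: the one-page checkout 351/596 = 58.9%, the guest checkout 20/29 = 69.0% → the guest checkout
Display: the one-page checkout 8/28 = 28.6%, the guest checkout 240/632 = 38.0% → the guest checkout
Direct: the one-page checkout 77/142 = 54.2%, the guest checkout 89/148 = 60.1% → the guest checkout
Overall: the one-page checkout 486/884 = 55.0%, the guest checkout 450/989 = 45.5% → the one-page checkout
The guest checkout wins each traffic group but the one-page checkout wins overall — the comparison reverses. The guest checkout's sessions skew toward display, which has a lower base rate.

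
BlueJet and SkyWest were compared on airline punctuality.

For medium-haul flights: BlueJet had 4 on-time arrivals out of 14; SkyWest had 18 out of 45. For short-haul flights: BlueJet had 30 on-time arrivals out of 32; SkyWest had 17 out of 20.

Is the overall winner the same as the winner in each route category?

Medium-haul: BlueJet 4/14 = 28.6%, SkyWest 18/45 = 40.0% → SkyWest
Short-haul: BlueJet 30/32 = 93.8%, SkyWest 17/20 = 85.0% → BlueJet
Overall: BlueJet 34/46 = 73.9%, SkyWest 35/65 = 53.8% → BlueJet
Neither sweeps: BlueJet wins 1 of 2 groups, SkyWest wins 1. BlueJet wins overall but not every group — no Simpson reversal.

No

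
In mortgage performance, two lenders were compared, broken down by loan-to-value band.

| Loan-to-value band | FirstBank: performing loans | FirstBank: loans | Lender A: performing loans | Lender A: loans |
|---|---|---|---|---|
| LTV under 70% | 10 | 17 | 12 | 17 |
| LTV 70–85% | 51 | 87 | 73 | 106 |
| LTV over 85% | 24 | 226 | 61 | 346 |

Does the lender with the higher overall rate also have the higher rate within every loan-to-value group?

Yes

LTV under 70%: FirstBank 10/17 = 58.8%, Lender A 12/17 = 70.6% → Lender A
LTV 70–85%: FirstBank 51/87 = 58.6%, Lender A 73/106 = 68.9% → Lender A
LTV over 85%: FirstBank 24/226 = 10.6%, Lender A 61/346 = 17.6% → Lender A
Overall: FirstBank 85/330 = 25.8%, Lender A 146/469 = 31.1% → Lender A
Lender A wins overall and in every loan-to-value group — no reversal.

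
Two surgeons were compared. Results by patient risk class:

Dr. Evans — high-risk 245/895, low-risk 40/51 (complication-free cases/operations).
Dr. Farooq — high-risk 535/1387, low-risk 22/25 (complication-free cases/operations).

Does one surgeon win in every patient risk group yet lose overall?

No

High-risk: Dr. Evans 245/895 = 27.4%, Dr. Farooq 535/1387 = 38.6% → Dr. Farooq
Low-risk: Dr. Evans 40/51 = 78.4%, Dr. Farooq 22/25 = 88.0% → Dr. Farooq
Overall: Dr. Evans 285/946 = 30.1%, Dr. Farooq 557/1412 = 39.4% → Dr. Farooq
Dr. Farooq wins overall and in every patient risk group — no reversal.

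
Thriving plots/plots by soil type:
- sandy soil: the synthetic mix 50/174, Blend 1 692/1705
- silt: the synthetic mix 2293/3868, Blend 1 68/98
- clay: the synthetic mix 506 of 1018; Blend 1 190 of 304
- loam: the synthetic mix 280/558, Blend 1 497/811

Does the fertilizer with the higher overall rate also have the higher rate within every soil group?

Sandy soil: the synthetic mix 50/174 = 28.7%, Blend 1 692/1705 = 40.6% → Blend 1
Silt: the synthetic mix 2293/3868 = 59.3%, Blend 1 68/98 = 69.4% → Blend 1
Clay: the synthetic mix 506/1018 = 49.7%, Blend 1 190/304 = 62.5% → Blend 1
Loam: the synthetic mix 280/558 = 50.2%, Blend 1 497/811 = 61.3% → Blend 1
Overall: the synthetic mix 3129/5618 = 55.7%, Blend 1 1447/2918 = 49.6% → the synthetic mix
Blend 1 wins each soil group but the synthetic mix wins overall — the comparison reverses. Blend 1's plots skew toward sandy soil, which has a lower base rate.

No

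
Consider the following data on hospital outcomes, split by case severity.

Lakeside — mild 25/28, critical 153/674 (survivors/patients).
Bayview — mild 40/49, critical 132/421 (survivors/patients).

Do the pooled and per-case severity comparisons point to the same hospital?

Mild: Lakeside 25/28 = 89.3%, Bayview 40/49 = 81.6% → Lakeside
Critical: Lakeside 153/674 = 22.7%, Bayview 132/421 = 31.4% → Bayview
Overall: Lakeside 178/702 = 25.4%, Bayview 172/470 = 36.6% → Bayview
Neither sweeps: Lakeside wins 1 of 2 groups, Bayview wins 1. Bayview wins overall but not every group — no Simpson reversal.

No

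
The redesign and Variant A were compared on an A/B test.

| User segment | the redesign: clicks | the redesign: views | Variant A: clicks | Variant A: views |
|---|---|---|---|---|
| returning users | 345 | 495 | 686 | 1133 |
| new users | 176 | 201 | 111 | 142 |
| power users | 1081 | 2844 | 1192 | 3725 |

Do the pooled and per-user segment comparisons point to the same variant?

Yes

Returning users: the redesign 345/495 = 69.7%, Variant A 686/1133 = 60.5% → the redesign
New users: the redesign 176/201 = 87.6%, Variant A 111/142 = 78.2% → the redesign
Power users: the redesign 1081/2844 = 38.0%, Variant A 1192/3725 = 32.0% → the redesign
Overall: the redesign 1602/3540 = 45.3%, Variant A 1989/5000 = 39.8% → the redesign
The redesign wins overall and in every user group — no reversal.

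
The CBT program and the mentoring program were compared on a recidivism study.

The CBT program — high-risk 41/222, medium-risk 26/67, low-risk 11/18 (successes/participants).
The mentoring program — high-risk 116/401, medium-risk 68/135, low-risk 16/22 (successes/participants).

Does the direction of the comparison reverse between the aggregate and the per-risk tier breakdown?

High-risk: the CBT program 41/222 = 18.5%, the mentoring program 116/401 = 28.9% → the mentoring program
Medium-risk: the CBT program 26/67 = 38.8%, the mentoring program 68/135 = 50.4% → the mentoring program
Low-risk: the CBT program 11/18 = 61.1%, the mentoring program 16/22 = 72.7% → the mentoring program
Overall: the CBT program 78/307 = 25.4%, the mentoring program 200/558 = 35.8% → the mentoring program
The mentoring program wins overall and in every risk group — no reversal.

No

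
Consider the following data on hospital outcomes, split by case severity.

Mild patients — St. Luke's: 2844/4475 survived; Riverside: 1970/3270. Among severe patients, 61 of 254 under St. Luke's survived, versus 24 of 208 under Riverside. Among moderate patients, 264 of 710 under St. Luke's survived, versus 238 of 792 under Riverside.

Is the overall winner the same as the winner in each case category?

Yes

Mild: St. Luke's 2844/4475 = 63.6%, Riverside 1970/3270 = 60.2% → St. Luke's
Severe: St. Luke's 61/254 = 24.0%, Riverside 24/208 = 11.5% → St. Luke's
Moderate: St. Luke's 264/710 = 37.2%, Riverside 238/792 = 30.1% → St. Luke's
Overall: St. Luke's 3169/5439 = 58.3%, Riverside 2232/4270 = 52.3% → St. Luke's
St. Luke's wins overall and in every case group — no reversal.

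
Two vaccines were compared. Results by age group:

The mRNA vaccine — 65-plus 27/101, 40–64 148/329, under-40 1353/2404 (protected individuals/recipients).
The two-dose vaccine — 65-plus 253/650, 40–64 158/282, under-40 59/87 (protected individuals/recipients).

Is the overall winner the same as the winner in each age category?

No

65-plus: the mRNA vaccine 27/101 = 26.7%, the two-dose vaccine 253/650 = 38.9% → the two-dose vaccine
40–64: the mRNA vaccine 148/329 = 45.0%, the two-dose vaccine 158/282 = 56.0% → the two-dose vaccine
Under-40: the mRNA vaccine 1353/2404 = 56.3%, the two-dose vaccine 59/87 = 67.8% → the two-dose vaccine
Overall: the mRNA vaccine 1528/2834 = 53.9%, the two-dose vaccine 470/1019 = 46.1% → the mRNA vaccine
The two-dose vaccine wins each age group but the mRNA vaccine wins overall — the comparison reverses. The two-dose vaccine's recipients skew toward 65-plus, which has a lower base rate.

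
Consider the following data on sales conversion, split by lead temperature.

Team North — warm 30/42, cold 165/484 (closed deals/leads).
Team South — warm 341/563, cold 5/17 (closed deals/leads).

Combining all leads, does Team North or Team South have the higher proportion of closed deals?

Team South

Warm: Team North 30/42 = 71.4%, Team South 341/563 = 60.6% → Team North
Cold: Team North 165/484 = 34.1%, Team South 5/17 = 29.4% → Team North
Overall: Team North 195/526 = 37.1%, Team South 346/580 = 59.7% → Team South
(Team North wins every lead group but Team South wins overall — Team North's leads skew toward the low-rate cold group.)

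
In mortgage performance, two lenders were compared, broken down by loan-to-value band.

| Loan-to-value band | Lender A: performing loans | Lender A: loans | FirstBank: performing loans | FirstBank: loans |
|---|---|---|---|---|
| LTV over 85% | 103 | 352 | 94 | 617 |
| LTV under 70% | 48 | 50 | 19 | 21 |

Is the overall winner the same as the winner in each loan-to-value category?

Yes

LTV over 85%: Lender A 103/352 = 29.3%, FirstBank 94/617 = 15.2% → Lender A
LTV under 70%: Lender A 48/50 = 96.0%, FirstBank 19/21 = 90.5% → Lender A
Overall: Lender A 151/402 = 37.6%, FirstBank 113/638 = 17.7% → Lender A
Lender A wins overall and in every loan-to-value group — no reversal.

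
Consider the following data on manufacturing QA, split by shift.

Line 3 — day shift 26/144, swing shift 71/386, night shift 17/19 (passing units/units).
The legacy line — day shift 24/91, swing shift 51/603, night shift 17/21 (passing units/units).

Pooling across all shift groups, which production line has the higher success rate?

Day shift: Line 3 26/144 = 18.1%, the legacy line 24/91 = 26.4% → the legacy line
Swing shift: Line 3 71/386 = 18.4%, the legacy line 51/603 = 8.5% → Line 3
Night shift: Line 3 17/19 = 89.5%, the legacy line 17/21 = 81.0% → Line 3
Overall: Line 3 114/549 = 20.8%, the legacy line 92/715 = 12.9% → Line 3
(Neither sweeps every shift group, but Line 3 has the higher pooled rate.)

Line 3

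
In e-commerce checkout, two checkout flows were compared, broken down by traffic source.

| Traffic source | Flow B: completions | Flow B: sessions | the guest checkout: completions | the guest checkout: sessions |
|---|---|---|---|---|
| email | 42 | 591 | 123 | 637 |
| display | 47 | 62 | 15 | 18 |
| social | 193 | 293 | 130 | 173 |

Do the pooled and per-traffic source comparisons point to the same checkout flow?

Yes

Email: Flow B 42/591 = 7.1%, the guest checkout 123/637 = 19.3% → the guest checkout
Display: Flow B 47/62 = 75.8%, the guest checkout 15/18 = 83.3% → the guest checkout
Social: Flow B 193/293 = 65.9%, the guest checkout 130/173 = 75.1% → the guest checkout
Overall: Flow B 282/946 = 29.8%, the guest checkout 268/828 = 32.4% → the guest checkout
The guest checkout wins overall and in every traffic group — no reversal.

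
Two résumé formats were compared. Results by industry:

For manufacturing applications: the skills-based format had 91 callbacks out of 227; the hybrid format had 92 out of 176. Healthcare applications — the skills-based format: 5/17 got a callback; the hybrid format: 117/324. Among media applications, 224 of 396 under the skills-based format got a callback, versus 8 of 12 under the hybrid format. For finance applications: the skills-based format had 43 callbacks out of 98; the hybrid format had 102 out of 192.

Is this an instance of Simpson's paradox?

Yes

Manufacturing: the skills-based format 91/227 = 40.1%, the hybrid format 92/176 = 52.3% → the hybrid format
Healthcare: the skills-based format 5/17 = 29.4%, the hybrid format 117/324 = 36.1% → the hybrid format
Media: the skills-based format 224/396 = 56.6%, the hybrid format 8/12 = 66.7% → the hybrid format
Finance: the skills-based format 43/98 = 43.9%, the hybrid format 102/192 = 53.1% → the hybrid format
Overall: the skills-based format 363/738 = 49.2%, the hybrid format 319/704 = 45.3% → the skills-based format
The hybrid format wins each industry group but the skills-based format wins overall — the comparison reverses. The hybrid format's applications skew toward healthcare, which has a lower base rate.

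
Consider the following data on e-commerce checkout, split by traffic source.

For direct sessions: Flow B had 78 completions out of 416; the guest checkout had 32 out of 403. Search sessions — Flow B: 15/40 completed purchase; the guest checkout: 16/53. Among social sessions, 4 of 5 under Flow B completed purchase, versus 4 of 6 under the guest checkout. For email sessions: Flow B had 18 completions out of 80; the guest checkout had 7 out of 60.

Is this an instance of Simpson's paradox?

Direct: Flow B 78/416 = 18.8%, the guest checkout 32/403 = 7.9% → Flow B
Search: Flow B 15/40 = 37.5%, the guest checkout 16/53 = 30.2% → Flow B
Social: Flow B 4/5 = 80.0%, the guest checkout 4/6 = 66.7% → Flow B
Email: Flow B 18/80 = 22.5%, the guest checkout 7/60 = 11.7% → Flow B
Overall: Flow B 115/541 = 21.3%, the guest checkout 59/522 = 11.3% → Flow B
Flow B wins overall and in every traffic group — no reversal.

No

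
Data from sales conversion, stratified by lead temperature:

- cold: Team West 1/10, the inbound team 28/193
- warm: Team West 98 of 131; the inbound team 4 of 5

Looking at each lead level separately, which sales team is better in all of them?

Cold: Team West 1/10 = 10.0%, the inbound team 28/193 = 14.5% → the inbound team
Warm: Team West 98/131 = 74.8%, the inbound team 4/5 = 80.0% → the inbound team
The inbound team has the higher rate in both groups.

the inbound team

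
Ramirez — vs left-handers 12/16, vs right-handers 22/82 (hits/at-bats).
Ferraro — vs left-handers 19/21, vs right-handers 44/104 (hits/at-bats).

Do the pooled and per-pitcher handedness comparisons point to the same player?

Yes

Vs left-handers: Ramirez 12/16 = 75.0%, Ferraro 19/21 = 90.5% → Ferraro
Vs right-handers: Ramirez 22/82 = 26.8%, Ferraro 44/104 = 42.3% → Ferraro
Overall: Ramirez 34/98 = 34.7%, Ferraro 63/125 = 50.4% → Ferraro
Ferraro wins overall and in every pitcher group — no reversal.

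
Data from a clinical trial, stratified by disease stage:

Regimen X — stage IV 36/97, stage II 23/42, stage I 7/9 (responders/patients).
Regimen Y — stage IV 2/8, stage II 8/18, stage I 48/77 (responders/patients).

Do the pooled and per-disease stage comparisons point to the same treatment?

Stage IV: Regimen X 36/97 = 37.1%, Regimen Y 2/8 = 25.0% → Regimen X
Stage II: Regimen X 23/42 = 54.8%, Regimen Y 8/18 = 44.4% → Regimen X
Stage I: Regimen X 7/9 = 77.8%, Regimen Y 48/77 = 62.3% → Regimen X
Overall: Regimen X 66/148 = 44.6%, Regimen Y 58/103 = 56.3% → Regimen Y
Regimen X wins each disease group but Regimen Y wins overall — the comparison reverses. Regimen X's patients skew toward stage IV, which has a lower base rate.

No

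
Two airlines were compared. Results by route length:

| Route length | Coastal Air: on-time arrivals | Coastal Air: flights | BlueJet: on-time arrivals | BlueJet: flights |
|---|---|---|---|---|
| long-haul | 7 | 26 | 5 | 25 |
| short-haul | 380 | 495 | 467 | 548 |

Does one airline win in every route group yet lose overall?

No

Long-haul: Coastal Air 7/26 = 26.9%, BlueJet 5/25 = 20.0% → Coastal Air
Short-haul: Coastal Air 380/495 = 76.8%, BlueJet 467/548 = 85.2% → BlueJet
Overall: Coastal Air 387/521 = 74.3%, BlueJet 472/573 = 82.4% → BlueJet
Neither sweeps: Coastal Air wins 1 of 2 groups, BlueJet wins 1. BlueJet wins overall but not every group — no Simpson reversal.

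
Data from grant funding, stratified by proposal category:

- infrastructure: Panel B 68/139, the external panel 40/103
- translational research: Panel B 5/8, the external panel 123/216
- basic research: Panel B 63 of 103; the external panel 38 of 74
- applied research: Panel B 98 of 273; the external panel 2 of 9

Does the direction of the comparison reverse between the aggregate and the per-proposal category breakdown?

Infrastructure: Panel B 68/139 = 48.9%, the external panel 40/103 = 38.8% → Panel B
Translational research: Panel B 5/8 = 62.5%, the external panel 123/216 = 56.9% → Panel B
Basic research: Panel B 63/103 = 61.2%, the external panel 38/74 = 51.4% → Panel B
Applied research: Panel B 98/273 = 35.9%, the external panel 2/9 = 22.2% → Panel B
Overall: Panel B 234/523 = 44.7%, the external panel 203/402 = 50.5% → the external panel
Panel B wins each proposal group but the external panel wins overall — the comparison reverses. Panel B's proposals skew toward applied research, which has a lower base rate.

Yes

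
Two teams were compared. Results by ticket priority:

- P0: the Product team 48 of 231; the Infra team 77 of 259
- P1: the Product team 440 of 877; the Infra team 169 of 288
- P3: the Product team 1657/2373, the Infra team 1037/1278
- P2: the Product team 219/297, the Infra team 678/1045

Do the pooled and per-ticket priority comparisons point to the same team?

No

P0: the Product team 48/231 = 20.8%, the Infra team 77/259 = 29.7% → the Infra team
P1: the Product team 440/877 = 50.2%, the Infra team 169/288 = 58.7% → the Infra team
P3: the Product team 1657/2373 = 69.8%, the Infra team 1037/1278 = 81.1% → the Infra team
P2: the Product team 219/297 = 73.7%, the Infra team 678/1045 = 64.9% → the Product team
Overall: the Product team 2364/3778 = 62.6%, the Infra team 1961/2870 = 68.3% → the Infra team
Neither sweeps: the Product team wins 1 of 4 groups, the Infra team wins 3. The Infra team wins overall but not every group — no Simpson reversal.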